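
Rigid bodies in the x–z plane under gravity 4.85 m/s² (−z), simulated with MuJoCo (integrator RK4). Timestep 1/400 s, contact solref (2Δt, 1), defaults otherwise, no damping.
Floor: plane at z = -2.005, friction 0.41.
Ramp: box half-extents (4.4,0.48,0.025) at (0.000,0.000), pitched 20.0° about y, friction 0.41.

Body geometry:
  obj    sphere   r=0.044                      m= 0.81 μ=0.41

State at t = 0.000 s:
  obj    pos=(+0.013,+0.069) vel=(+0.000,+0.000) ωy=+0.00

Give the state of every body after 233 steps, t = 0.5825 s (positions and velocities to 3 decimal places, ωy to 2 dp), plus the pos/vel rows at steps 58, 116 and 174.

State at t = 0.5825 s:
  obj    pos=(+0.202,+0.000) vel=(+0.649,-0.236) ωy=+15.68

Key-timestep trajectory:
   step    t(s)  obj.x    obj.z    obj.vx   obj.vz 
     58  0.1450   +0.025  +0.064  +0.161  -0.059
    116  0.2900   +0.060  +0.052  +0.323  -0.118
    174  0.4350   +0.118  +0.030  +0.484  -0.176


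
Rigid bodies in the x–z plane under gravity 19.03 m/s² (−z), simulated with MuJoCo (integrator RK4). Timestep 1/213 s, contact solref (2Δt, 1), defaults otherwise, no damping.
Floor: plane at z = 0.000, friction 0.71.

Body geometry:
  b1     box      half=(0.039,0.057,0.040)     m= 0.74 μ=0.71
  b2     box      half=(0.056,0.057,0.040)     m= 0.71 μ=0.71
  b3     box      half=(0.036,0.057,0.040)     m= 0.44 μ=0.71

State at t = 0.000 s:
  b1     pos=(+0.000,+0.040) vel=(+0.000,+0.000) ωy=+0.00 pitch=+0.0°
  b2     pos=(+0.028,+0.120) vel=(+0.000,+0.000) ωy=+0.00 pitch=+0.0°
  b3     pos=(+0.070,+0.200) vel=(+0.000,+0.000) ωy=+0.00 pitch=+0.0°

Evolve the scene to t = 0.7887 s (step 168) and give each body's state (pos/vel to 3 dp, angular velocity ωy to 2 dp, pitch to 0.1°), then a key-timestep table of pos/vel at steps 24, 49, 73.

State at t = 0.7887 s:
  b1     pos=(+0.000,+0.040) vel=(+0.000,+0.000) ωy=+0.00 pitch=+0.0°
  b2     pos=(+0.086,+0.056) vel=(+0.000,+0.000) ωy=+0.00 pitch=+90.0°
  b3     pos=(+0.198,+0.036) vel=(+0.000,+0.000) ωy=+0.00 pitch=+90.0°

Key-timestep trajectory:
   step    t(s)  b1.x    b1.z    b1.vx   b1.vz   b2.x    b2.z    b2.vx   b2.vz   b3.x    b3.z    b3.vx   b3.vz 
     24  0.1127   +0.000  +0.040  -0.001  +0.000   +0.032  +0.121  +0.078  +0.014   +0.081  +0.196  +0.225  -0.081
     49  0.2300   +0.000  +0.040  -0.001  +0.000   +0.054  +0.119  +0.337  -0.126   +0.135  +0.158  +0.697  -0.846
     73  0.3427   +0.000  +0.040  +0.000  +0.000   +0.089  +0.055  -0.248  +0.046   +0.199  +0.035  -0.037  +0.110


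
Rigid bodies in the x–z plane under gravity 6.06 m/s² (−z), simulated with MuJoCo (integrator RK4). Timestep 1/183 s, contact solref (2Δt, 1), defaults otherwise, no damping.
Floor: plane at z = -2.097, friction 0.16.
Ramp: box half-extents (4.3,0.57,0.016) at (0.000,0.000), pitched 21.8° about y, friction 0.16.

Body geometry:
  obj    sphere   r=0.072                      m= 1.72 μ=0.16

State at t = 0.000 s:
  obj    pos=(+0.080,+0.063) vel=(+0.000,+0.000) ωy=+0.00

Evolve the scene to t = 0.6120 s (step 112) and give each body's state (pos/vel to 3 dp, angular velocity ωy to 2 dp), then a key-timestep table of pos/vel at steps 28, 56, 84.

State at t = 0.6120 s:
  obj    pos=(+0.360,-0.049) vel=(+0.914,-0.365) ωy=+13.66

Key-timestep trajectory:
   step    t(s)  obj.x    obj.z    obj.vx   obj.vz 
     28  0.1530   +0.097  +0.056  +0.229  -0.091
     56  0.3060   +0.150  +0.035  +0.457  -0.183
     84  0.4590   +0.237  +0.000  +0.685  -0.274


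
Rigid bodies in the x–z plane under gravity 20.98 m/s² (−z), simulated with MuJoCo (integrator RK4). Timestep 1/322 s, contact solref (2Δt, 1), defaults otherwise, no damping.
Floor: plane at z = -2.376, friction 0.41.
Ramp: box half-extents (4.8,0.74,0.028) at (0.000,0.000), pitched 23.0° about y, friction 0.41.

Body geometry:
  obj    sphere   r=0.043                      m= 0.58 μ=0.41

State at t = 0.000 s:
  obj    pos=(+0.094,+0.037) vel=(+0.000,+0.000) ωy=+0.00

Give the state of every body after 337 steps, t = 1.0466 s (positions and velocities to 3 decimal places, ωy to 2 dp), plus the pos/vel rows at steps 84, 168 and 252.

State at t = 1.0466 s:
  obj    pos=(+3.046,-1.216) vel=(+5.641,-2.394) ωy=+142.50

Key-timestep trajectory:
   step    t(s)  obj.x    obj.z    obj.vx   obj.vz 
     84  0.2609   +0.278  -0.041  +1.406  -0.597
    168  0.5217   +0.828  -0.274  +2.812  -1.194
    252  0.7826   +1.745  -0.663  +4.218  -1.790


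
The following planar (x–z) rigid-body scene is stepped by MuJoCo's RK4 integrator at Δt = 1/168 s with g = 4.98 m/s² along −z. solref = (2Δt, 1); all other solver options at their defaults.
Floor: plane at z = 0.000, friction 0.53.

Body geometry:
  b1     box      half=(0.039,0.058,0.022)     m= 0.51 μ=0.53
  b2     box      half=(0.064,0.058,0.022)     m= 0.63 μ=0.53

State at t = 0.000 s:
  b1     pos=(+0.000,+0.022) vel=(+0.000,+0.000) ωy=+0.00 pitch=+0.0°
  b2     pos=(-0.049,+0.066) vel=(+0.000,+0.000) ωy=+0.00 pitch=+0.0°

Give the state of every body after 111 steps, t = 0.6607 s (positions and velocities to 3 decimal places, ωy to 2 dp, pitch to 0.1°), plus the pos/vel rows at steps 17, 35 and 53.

State at t = 0.6607 s:
  b1     pos=(+0.000,+0.022) vel=(+0.000,+0.000) ωy=+0.00 pitch=+0.0°
  b2     pos=(-0.060,+0.056) vel=(+0.000,+0.000) ωy=+0.01 pitch=-36.8°

Key-timestep trajectory:
   step    t(s)  b1.x    b1.z    b1.vx   b1.vz   b2.x    b2.z    b2.vx   b2.vz 
     17  0.1012   +0.000  +0.022  +0.000  +0.000   -0.052  +0.065  -0.054  -0.032
     35  0.2083   +0.000  +0.022  +0.000  +0.000   -0.060  +0.056  -0.095  -0.150
     53  0.3155   +0.000  +0.022  +0.000  +0.000   -0.060  +0.056  +0.081  -0.053


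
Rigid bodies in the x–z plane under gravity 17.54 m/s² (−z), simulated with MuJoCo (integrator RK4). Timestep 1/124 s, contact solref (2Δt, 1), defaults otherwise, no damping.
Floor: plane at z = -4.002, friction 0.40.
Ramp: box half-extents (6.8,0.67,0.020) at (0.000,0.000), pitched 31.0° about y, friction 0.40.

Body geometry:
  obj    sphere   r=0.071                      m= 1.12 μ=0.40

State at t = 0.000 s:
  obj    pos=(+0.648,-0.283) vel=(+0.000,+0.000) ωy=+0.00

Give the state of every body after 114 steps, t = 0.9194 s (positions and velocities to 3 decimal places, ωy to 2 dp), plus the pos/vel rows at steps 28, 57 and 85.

State at t = 0.9194 s:
  obj    pos=(+2.985,-1.688) vel=(+5.085,-3.055) ωy=+83.54

Key-timestep trajectory:
   step    t(s)  obj.x    obj.z    obj.vx   obj.vz 
     28  0.2258   +0.789  -0.368  +1.249  -0.751
     57  0.4597   +1.232  -0.634  +2.543  -1.528
     85  0.6855   +1.948  -1.064  +3.791  -2.278


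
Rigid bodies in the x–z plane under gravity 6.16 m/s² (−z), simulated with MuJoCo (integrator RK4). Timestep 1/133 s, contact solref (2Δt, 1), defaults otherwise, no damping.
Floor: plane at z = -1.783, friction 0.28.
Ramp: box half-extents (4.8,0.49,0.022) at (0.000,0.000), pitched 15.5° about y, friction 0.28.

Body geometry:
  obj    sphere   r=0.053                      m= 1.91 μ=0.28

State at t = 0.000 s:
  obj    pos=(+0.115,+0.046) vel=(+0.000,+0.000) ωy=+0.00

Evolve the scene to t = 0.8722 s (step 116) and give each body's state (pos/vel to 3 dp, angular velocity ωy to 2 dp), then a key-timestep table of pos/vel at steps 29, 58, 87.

State at t = 0.8722 s:
  obj    pos=(+0.546,-0.074) vel=(+0.988,-0.274) ωy=+19.34

Key-timestep trajectory:
   step    t(s)  obj.x    obj.z    obj.vx   obj.vz 
     29  0.2180   +0.142  +0.038  +0.247  -0.069
     58  0.4361   +0.223  +0.016  +0.494  -0.137
     87  0.6541   +0.357  -0.021  +0.741  -0.206


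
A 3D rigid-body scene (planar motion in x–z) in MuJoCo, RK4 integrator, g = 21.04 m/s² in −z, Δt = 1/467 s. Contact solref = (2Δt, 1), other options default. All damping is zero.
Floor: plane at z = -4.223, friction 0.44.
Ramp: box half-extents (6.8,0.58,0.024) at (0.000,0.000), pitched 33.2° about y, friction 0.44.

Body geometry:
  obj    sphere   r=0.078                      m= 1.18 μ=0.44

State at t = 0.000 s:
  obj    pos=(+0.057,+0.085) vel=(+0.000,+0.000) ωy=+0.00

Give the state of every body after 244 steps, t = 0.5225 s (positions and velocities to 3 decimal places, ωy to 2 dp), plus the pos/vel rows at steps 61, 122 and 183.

State at t = 0.5225 s:
  obj    pos=(+0.997,-0.530) vel=(+3.598,-2.354) ωy=+55.11

Key-timestep trajectory:
   step    t(s)  obj.x    obj.z    obj.vx   obj.vz 
     61  0.1306   +0.116  +0.046  +0.900  -0.589
    122  0.2612   +0.292  -0.069  +1.799  -1.177
    183  0.3919   +0.586  -0.261  +2.698  -1.766


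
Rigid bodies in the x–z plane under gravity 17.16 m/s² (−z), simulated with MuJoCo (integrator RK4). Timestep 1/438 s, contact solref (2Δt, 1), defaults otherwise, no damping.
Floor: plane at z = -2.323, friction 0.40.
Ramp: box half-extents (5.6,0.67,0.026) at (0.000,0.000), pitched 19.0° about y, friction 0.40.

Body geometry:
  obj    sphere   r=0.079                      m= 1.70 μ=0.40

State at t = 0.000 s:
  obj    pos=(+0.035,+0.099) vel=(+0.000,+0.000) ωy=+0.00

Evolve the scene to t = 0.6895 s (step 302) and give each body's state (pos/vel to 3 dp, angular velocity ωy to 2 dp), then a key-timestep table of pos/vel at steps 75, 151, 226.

State at t = 0.6895 s:
  obj    pos=(+0.932,-0.210) vel=(+2.602,-0.896) ωy=+34.82

Key-timestep trajectory:
   step    t(s)  obj.x    obj.z    obj.vx   obj.vz 
     75  0.1712   +0.090  +0.080  +0.646  -0.223
    151  0.3447   +0.259  +0.022  +1.301  -0.448
    226  0.5160   +0.537  -0.074  +1.947  -0.670


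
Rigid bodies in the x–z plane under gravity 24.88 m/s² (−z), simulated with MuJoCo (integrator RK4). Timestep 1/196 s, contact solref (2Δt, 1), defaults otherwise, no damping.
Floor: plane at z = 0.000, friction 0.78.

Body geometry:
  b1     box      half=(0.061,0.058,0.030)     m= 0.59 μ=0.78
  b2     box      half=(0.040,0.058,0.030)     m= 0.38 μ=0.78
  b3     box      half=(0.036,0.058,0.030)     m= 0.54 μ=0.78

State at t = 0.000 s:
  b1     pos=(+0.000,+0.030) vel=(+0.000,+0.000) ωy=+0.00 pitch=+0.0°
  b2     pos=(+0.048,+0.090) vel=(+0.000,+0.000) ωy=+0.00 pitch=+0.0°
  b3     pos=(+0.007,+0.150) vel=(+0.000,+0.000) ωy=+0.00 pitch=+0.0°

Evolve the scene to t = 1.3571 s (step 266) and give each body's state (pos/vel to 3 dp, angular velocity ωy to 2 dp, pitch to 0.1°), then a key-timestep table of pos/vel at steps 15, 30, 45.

State at t = 1.3571 s:
  b1     pos=(+0.000,+0.030) vel=(+0.000,+0.000) ωy=+0.00 pitch=+0.0°
  b2     pos=(+0.048,+0.090) vel=(+0.000,+0.000) ωy=+0.00 pitch=+0.1°
  b3     pos=(-0.029,+0.096) vel=(+0.000,+0.000) ωy=+0.00 pitch=-90.0°

Key-timestep trajectory:
   step    t(s)  b1.x    b1.z    b1.vx   b1.vz   b2.x    b2.z    b2.vx   b2.vz   b3.x    b3.z    b3.vx   b3.vz 
     15  0.0765   +0.000  +0.030  +0.000  +0.000   +0.048  +0.090  +0.001  +0.001   +0.005  +0.149  -0.064  -0.005
     30  0.1531   +0.000  +0.030  +0.001  +0.000   +0.048  +0.090  +0.004  +0.000   -0.007  +0.146  -0.285  -0.193
     45  0.2296   +0.000  +0.030  +0.000  -0.042   +0.048  +0.090  -0.020  -0.074   -0.032  +0.092  +0.133  -0.161


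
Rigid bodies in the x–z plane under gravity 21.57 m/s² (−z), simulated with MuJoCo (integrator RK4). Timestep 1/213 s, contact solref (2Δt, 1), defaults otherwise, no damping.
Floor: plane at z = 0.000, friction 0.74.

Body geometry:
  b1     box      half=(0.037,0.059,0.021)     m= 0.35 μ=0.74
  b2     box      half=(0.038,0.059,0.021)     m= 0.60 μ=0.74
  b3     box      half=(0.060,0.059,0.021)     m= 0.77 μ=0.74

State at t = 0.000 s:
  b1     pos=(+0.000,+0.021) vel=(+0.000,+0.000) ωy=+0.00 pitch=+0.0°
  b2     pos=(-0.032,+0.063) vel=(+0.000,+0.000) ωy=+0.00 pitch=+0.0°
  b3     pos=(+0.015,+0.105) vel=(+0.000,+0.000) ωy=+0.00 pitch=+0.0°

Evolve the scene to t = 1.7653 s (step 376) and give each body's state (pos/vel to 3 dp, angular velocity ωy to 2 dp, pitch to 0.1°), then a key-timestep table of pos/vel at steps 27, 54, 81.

State at t = 1.7653 s:
  b1     pos=(+0.000,+0.021) vel=(+0.000,+0.000) ωy=+0.00 pitch=-0.1°
  b2     pos=(-0.033,+0.063) vel=(+0.000,+0.000) ωy=+0.00 pitch=-0.2°
  b3     pos=(+0.169,+0.021) vel=(+0.000,+0.000) ωy=+0.00 pitch=+180.0°

Key-timestep trajectory:
   step    t(s)  b1.x    b1.z    b1.vx   b1.vz   b2.x    b2.z    b2.vx   b2.vz   b3.x    b3.z    b3.vx   b3.vz 
     27  0.1268   +0.000  +0.021  -0.008  -0.005   -0.032  +0.063  -0.005  -0.002   +0.032  +0.084  +0.407  -0.183
     54  0.2535   +0.000  +0.021  +0.000  +0.000   -0.032  +0.063  +0.000  +0.000   +0.094  +0.062  +0.344  +0.112
     81  0.3803   +0.000  +0.021  +0.000  +0.000   -0.032  +0.063  +0.000  +0.000   +0.142  +0.051  +0.578  -0.403


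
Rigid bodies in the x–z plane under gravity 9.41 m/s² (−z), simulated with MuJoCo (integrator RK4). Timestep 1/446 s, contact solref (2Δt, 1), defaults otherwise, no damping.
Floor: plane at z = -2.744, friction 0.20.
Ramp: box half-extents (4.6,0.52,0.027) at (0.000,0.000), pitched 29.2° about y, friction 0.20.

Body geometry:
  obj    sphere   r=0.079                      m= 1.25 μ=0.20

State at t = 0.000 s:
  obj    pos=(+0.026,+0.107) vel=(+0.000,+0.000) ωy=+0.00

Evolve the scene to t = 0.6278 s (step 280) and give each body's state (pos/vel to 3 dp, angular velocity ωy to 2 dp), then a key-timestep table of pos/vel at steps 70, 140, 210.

State at t = 0.6278 s:
  obj    pos=(+0.590,-0.208) vel=(+1.797,-1.004) ωy=+26.05

Key-timestep trajectory:
   step    t(s)  obj.x    obj.z    obj.vx   obj.vz 
     70  0.1570   +0.061  +0.087  +0.449  -0.251
    140  0.3139   +0.167  +0.028  +0.899  -0.502
    210  0.4709   +0.343  -0.070  +1.348  -0.753


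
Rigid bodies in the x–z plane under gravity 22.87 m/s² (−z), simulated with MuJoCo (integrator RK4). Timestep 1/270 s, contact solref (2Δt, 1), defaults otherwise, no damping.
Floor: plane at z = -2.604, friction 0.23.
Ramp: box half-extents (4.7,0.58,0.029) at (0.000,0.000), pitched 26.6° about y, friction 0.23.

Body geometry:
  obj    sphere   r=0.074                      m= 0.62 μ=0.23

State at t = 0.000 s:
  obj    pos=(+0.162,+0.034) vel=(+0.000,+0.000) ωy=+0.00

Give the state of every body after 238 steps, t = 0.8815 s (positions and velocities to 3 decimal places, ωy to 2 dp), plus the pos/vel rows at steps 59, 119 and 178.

State at t = 0.8815 s:
  obj    pos=(+2.703,-1.239) vel=(+5.765,-2.887) ωy=+87.11

Key-timestep trajectory:
   step    t(s)  obj.x    obj.z    obj.vx   obj.vz 
     59  0.2185   +0.318  -0.044  +1.430  -0.716
    119  0.4407   +0.797  -0.284  +2.883  -1.444
    178  0.6593   +1.584  -0.678  +4.312  -2.159


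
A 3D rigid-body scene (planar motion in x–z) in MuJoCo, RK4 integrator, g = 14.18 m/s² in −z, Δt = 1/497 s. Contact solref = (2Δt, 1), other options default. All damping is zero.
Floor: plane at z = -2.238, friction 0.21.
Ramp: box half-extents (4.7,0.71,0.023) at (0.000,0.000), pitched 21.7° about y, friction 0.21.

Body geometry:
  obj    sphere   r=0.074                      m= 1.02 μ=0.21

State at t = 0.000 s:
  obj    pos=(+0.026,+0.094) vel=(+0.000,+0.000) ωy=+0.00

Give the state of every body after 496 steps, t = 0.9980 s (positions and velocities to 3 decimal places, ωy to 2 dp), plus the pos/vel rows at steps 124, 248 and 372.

State at t = 0.9980 s:
  obj    pos=(+1.759,-0.596) vel=(+3.473,-1.382) ωy=+50.50

Key-timestep trajectory:
   step    t(s)  obj.x    obj.z    obj.vx   obj.vz 
    124  0.2495   +0.134  +0.051  +0.868  -0.346
    248  0.4990   +0.459  -0.078  +1.736  -0.691
    372  0.7485   +1.001  -0.294  +2.605  -1.036


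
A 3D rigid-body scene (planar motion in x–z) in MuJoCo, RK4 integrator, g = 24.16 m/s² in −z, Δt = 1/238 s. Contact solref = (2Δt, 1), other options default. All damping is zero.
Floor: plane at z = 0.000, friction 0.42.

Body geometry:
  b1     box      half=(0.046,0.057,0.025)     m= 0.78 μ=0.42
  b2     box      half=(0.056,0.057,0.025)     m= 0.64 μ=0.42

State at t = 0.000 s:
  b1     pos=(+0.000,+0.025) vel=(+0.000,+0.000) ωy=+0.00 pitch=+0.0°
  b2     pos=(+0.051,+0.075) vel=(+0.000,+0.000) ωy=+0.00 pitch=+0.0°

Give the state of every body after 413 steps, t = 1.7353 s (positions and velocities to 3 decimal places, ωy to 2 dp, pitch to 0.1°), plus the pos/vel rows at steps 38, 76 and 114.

State at t = 1.7353 s:
  b1     pos=(+0.000,+0.025) vel=(+0.000,+0.000) ωy=+0.00 pitch=+0.0°
  b2     pos=(+0.108,+0.056) vel=(+0.000,+0.000) ωy=+0.00 pitch=+90.0°

Key-timestep trajectory:
   step    t(s)  b1.x    b1.z    b1.vx   b1.vz   b2.x    b2.z    b2.vx   b2.vz 
     38  0.1597   +0.000  +0.025  +0.000  +0.000   +0.077  +0.060  +0.278  +0.133
     76  0.3193   +0.000  +0.025  +0.000  +0.000   +0.118  +0.059  +0.014  +0.004
    114  0.4790   +0.000  +0.025  +0.000  +0.000   +0.110  +0.056  +0.090  +0.061


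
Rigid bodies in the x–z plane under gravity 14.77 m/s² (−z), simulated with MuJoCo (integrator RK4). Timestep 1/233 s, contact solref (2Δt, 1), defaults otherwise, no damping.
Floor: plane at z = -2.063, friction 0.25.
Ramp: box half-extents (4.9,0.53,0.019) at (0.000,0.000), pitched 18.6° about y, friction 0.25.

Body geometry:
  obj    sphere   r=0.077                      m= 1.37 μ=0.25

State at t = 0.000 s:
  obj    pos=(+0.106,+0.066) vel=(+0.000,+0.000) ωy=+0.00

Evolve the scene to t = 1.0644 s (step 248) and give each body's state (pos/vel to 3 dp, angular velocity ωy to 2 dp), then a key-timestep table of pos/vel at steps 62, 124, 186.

State at t = 1.0644 s:
  obj    pos=(+1.913,-0.542) vel=(+3.395,-1.142) ωy=+46.51

Key-timestep trajectory:
   step    t(s)  obj.x    obj.z    obj.vx   obj.vz 
     62  0.2661   +0.219  +0.028  +0.849  -0.286
    124  0.5322   +0.558  -0.086  +1.697  -0.571
    186  0.7983   +1.122  -0.276  +2.546  -0.857


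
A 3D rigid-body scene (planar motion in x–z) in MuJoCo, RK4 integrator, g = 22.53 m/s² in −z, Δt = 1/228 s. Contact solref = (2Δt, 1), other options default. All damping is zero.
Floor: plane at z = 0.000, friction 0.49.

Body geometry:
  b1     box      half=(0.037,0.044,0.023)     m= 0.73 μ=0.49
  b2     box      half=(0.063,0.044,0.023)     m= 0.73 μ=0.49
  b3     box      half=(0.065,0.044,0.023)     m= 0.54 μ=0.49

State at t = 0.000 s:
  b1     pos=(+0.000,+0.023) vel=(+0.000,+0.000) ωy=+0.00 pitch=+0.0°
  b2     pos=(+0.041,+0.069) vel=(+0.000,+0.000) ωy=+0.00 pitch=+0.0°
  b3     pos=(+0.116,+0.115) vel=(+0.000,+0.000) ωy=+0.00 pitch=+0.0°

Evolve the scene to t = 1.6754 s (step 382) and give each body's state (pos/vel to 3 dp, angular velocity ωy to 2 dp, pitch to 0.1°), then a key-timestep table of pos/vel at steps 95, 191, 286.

State at t = 1.6754 s:
  b1     pos=(-0.002,+0.023) vel=(-0.001,+0.000) ωy=+0.00 pitch=+0.0°
  b2     pos=(+0.056,+0.059) vel=(+0.000,-0.001) ωy=-0.02 pitch=+41.1°
  b3     pos=(+0.140,+0.056) vel=(+0.001,+0.000) ωy=-0.01 pitch=+34.6°

Key-timestep trajectory:
   step    t(s)  b1.x    b1.z    b1.vx   b1.vz   b2.x    b2.z    b2.vx   b2.vz   b3.x    b3.z    b3.vx   b3.vz 
     95  0.4167   +0.000  +0.023  -0.001  +0.000   +0.055  +0.060  +0.000  -0.001   +0.139  +0.056  +0.000  +0.000
    191  0.8377   -0.001  +0.023  -0.001  +0.000   +0.056  +0.059  +0.000  -0.001   +0.140  +0.056  +0.000  +0.000
    286  1.2544   -0.001  +0.023  -0.001  +0.000   +0.056  +0.059  +0.000  -0.001   +0.140  +0.056  +0.001  +0.000


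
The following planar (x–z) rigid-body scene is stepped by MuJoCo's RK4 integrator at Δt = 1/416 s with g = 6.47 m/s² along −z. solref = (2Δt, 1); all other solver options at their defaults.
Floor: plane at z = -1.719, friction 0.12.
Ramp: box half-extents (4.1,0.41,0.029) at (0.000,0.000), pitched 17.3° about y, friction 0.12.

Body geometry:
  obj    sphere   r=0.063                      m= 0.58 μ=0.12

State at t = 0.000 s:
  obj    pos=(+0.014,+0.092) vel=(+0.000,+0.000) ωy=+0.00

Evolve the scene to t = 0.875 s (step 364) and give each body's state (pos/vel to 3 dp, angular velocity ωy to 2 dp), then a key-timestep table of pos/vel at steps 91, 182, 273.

State at t = 0.875 s:
  obj    pos=(+0.516,-0.064) vel=(+1.148,-0.358) ωy=+19.08

Key-timestep trajectory:
   step    t(s)  obj.x    obj.z    obj.vx   obj.vz 
     91  0.2188   +0.045  +0.082  +0.287  -0.089
    182  0.4375   +0.140  +0.053  +0.574  -0.179
    273  0.6562   +0.297  +0.004  +0.861  -0.268


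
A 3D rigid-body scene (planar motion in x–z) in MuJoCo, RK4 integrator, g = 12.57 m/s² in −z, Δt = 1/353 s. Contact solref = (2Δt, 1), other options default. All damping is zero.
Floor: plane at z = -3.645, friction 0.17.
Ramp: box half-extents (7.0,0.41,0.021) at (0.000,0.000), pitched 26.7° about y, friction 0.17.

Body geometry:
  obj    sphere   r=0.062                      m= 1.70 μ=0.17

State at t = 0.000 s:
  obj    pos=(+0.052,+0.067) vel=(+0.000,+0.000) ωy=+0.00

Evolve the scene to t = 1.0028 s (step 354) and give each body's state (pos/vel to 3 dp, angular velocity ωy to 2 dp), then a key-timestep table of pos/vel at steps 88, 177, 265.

State at t = 1.0028 s:
  obj    pos=(+1.864,-0.845) vel=(+3.614,-1.818) ωy=+65.24

Key-timestep trajectory:
   step    t(s)  obj.x    obj.z    obj.vx   obj.vz 
     88  0.2493   +0.164  +0.010  +0.899  -0.452
    177  0.5014   +0.505  -0.161  +1.807  -0.909
    265  0.7507   +1.068  -0.444  +2.706  -1.361


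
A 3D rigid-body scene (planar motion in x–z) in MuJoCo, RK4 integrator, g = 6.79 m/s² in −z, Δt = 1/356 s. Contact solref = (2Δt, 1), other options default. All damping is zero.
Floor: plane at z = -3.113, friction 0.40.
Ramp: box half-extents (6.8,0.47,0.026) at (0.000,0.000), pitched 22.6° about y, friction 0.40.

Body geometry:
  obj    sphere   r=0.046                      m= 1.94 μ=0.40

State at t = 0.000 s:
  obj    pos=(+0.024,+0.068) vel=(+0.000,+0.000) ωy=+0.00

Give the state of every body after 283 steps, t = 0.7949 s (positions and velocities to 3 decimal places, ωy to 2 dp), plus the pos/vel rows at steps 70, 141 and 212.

State at t = 0.7949 s:
  obj    pos=(+0.568,-0.158) vel=(+1.368,-0.569) ωy=+32.21

Key-timestep trajectory:
   step    t(s)  obj.x    obj.z    obj.vx   obj.vz 
     70  0.1966   +0.057  +0.054  +0.338  -0.141
    141  0.3961   +0.159  +0.012  +0.682  -0.284
    212  0.5955   +0.329  -0.059  +1.025  -0.427


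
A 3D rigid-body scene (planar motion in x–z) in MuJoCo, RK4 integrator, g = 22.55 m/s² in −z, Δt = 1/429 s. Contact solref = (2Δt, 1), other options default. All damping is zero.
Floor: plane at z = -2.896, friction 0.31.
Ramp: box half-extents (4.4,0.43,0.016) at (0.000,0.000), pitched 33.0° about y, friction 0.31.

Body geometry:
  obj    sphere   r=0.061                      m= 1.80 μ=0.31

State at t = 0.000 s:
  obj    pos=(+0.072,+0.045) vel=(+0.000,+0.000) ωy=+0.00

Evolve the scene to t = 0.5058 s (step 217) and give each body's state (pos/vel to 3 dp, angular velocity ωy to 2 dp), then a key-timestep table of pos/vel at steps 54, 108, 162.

State at t = 0.5058 s:
  obj    pos=(+1.013,-0.566) vel=(+3.722,-2.417) ωy=+72.73

Key-timestep trajectory:
   step    t(s)  obj.x    obj.z    obj.vx   obj.vz 
     54  0.1259   +0.130  +0.007  +0.926  -0.602
    108  0.2517   +0.305  -0.106  +1.852  -1.203
    162  0.3776   +0.597  -0.296  +2.779  -1.804


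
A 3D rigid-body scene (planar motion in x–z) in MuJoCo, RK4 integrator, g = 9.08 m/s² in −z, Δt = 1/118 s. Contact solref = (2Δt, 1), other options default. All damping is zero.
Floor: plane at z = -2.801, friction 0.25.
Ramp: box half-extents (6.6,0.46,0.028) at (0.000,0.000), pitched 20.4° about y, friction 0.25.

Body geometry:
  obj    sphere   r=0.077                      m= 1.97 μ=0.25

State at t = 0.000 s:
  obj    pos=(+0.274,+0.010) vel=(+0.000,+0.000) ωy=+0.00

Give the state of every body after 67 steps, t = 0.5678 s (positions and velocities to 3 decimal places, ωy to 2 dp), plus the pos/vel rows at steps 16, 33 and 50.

State at t = 0.5678 s:
  obj    pos=(+0.616,-0.117) vel=(+1.203,-0.448) ωy=+16.66

Key-timestep trajectory:
   step    t(s)  obj.x    obj.z    obj.vx   obj.vz 
     16  0.1356   +0.294  +0.003  +0.288  -0.107
     33  0.2797   +0.357  -0.021  +0.593  -0.220
     50  0.4237   +0.464  -0.061  +0.898  -0.334


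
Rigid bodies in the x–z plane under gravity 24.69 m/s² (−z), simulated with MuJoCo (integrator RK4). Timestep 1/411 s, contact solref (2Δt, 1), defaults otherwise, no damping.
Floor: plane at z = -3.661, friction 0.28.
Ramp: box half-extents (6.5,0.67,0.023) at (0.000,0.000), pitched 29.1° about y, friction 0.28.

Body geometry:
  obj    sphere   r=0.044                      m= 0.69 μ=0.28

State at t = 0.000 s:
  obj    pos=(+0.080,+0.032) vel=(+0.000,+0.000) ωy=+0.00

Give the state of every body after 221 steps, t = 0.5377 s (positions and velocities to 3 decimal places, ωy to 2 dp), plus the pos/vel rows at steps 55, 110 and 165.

State at t = 0.5377 s:
  obj    pos=(+1.164,-0.571) vel=(+4.030,-2.243) ωy=+104.80

Key-timestep trajectory:
   step    t(s)  obj.x    obj.z    obj.vx   obj.vz 
     55  0.1338   +0.147  -0.005  +1.003  -0.558
    110  0.2676   +0.349  -0.117  +2.006  -1.117
    165  0.4015   +0.684  -0.304  +3.009  -1.675


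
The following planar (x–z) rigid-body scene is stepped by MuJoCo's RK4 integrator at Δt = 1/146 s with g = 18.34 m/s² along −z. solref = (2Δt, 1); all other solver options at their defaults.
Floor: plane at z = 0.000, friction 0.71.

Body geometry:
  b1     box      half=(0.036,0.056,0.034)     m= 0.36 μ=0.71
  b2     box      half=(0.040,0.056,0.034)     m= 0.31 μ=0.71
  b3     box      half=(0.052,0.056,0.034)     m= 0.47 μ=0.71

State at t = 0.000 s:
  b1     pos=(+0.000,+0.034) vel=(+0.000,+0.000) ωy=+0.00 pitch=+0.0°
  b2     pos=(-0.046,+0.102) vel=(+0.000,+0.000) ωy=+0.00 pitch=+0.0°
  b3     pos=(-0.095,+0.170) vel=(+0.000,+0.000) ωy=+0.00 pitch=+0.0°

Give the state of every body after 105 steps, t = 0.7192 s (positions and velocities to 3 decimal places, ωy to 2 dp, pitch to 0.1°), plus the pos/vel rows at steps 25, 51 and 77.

State at t = 0.7192 s:
  b1     pos=(+0.000,+0.034) vel=(+0.000,+0.000) ωy=+0.00 pitch=+0.0°
  b2     pos=(-0.083,+0.040) vel=(+0.000,+0.000) ωy=+0.00 pitch=-90.0°
  b3     pos=(-0.290,+0.034) vel=(+0.000,+0.000) ωy=+0.00 pitch=+180.0°

Key-timestep trajectory:
   step    t(s)  b1.x    b1.z    b1.vx   b1.vz   b2.x    b2.z    b2.vx   b2.vz   b3.x    b3.z    b3.vx   b3.vz 
     25  0.1712   +0.000  +0.034  +0.000  +0.000   -0.079  +0.052  -0.311  -1.181   -0.177  +0.054  -0.691  -0.024
     51  0.3493   +0.000  +0.034  +0.000  +0.000   -0.083  +0.040  +0.000  +0.000   -0.234  +0.062  -0.097  +0.004
     77  0.5274   +0.000  +0.034  +0.000  +0.000   -0.083  +0.040  +0.000  +0.000   -0.266  +0.054  -0.421  -0.230


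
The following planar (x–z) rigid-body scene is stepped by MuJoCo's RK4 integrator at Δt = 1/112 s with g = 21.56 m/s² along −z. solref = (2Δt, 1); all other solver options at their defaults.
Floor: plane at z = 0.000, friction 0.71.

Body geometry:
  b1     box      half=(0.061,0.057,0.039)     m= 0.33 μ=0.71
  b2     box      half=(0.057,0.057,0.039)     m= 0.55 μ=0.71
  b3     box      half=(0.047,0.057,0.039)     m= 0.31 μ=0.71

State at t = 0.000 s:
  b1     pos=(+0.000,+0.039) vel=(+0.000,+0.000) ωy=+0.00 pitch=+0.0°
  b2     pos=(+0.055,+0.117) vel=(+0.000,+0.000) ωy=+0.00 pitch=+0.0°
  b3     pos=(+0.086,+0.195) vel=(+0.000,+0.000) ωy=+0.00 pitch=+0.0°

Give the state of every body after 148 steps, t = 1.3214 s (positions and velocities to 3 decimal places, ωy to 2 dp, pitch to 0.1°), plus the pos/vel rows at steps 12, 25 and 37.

State at t = 1.3214 s:
  b1     pos=(+0.000,+0.039) vel=(+0.000,+0.000) ωy=+0.00 pitch=+0.0°
  b2     pos=(+0.107,+0.057) vel=(+0.000,+0.000) ωy=+0.00 pitch=+90.0°
  b3     pos=(+0.219,+0.047) vel=(+0.000,+0.000) ωy=+0.00 pitch=+90.0°

Key-timestep trajectory:
   step    t(s)  b1.x    b1.z    b1.vx   b1.vz   b2.x    b2.z    b2.vx   b2.vz   b3.x    b3.z    b3.vx   b3.vz 
     12  0.1071   +0.000  +0.039  -0.001  +0.001   +0.059  +0.117  +0.093  +0.005   +0.099  +0.191  +0.271  -0.084
     25  0.2232   +0.000  +0.039  -0.002  +0.001   +0.085  +0.108  +0.384  -0.351   +0.164  +0.140  +0.781  -1.183
     37  0.3304   +0.000  +0.039  +0.000  +0.000   +0.110  +0.052  -0.096  +0.165   +0.219  +0.042  -0.008  +0.186


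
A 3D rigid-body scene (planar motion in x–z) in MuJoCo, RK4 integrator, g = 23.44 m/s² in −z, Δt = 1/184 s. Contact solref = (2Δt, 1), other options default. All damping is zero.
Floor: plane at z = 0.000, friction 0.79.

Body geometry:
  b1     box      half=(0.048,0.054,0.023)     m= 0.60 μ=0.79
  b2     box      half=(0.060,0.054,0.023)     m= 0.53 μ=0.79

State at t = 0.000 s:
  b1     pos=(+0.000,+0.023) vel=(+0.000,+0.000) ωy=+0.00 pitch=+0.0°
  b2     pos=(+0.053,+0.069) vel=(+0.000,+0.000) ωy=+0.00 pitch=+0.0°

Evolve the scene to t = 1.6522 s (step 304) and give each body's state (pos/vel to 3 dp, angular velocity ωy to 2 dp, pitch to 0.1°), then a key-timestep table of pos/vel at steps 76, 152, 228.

State at t = 1.6522 s:
  b1     pos=(-0.002,+0.023) vel=(-0.001,+0.000) ωy=+0.00 pitch=+0.0°
  b2     pos=(+0.068,+0.058) vel=(+0.000,-0.001) ωy=-0.03 pitch=+42.9°

Key-timestep trajectory:
   step    t(s)  b1.x    b1.z    b1.vx   b1.vz   b2.x    b2.z    b2.vx   b2.vz 
     76  0.4130   +0.000  +0.023  -0.001  +0.000   +0.067  +0.059  +0.000  -0.001
    152  0.8261   -0.001  +0.023  -0.001  +0.000   +0.067  +0.058  +0.000  -0.001
    228  1.2391   -0.001  +0.023  -0.001  +0.000   +0.067  +0.058  +0.000  -0.001


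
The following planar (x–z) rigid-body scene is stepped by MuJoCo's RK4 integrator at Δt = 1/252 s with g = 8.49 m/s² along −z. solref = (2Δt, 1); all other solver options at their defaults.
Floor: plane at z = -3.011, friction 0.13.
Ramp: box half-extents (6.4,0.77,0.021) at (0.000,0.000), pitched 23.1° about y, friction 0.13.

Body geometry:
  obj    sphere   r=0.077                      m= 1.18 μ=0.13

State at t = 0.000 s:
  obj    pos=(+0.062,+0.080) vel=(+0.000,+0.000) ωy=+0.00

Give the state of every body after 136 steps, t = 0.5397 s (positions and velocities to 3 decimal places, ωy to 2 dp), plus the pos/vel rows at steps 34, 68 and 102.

State at t = 0.5397 s:
  obj    pos=(+0.381,-0.056) vel=(+1.181,-0.504) ωy=+16.67

Key-timestep trajectory:
   step    t(s)  obj.x    obj.z    obj.vx   obj.vz 
     34  0.1349   +0.082  +0.072  +0.295  -0.126
     68  0.2698   +0.142  +0.046  +0.591  -0.252
    102  0.4048   +0.241  +0.004  +0.886  -0.378


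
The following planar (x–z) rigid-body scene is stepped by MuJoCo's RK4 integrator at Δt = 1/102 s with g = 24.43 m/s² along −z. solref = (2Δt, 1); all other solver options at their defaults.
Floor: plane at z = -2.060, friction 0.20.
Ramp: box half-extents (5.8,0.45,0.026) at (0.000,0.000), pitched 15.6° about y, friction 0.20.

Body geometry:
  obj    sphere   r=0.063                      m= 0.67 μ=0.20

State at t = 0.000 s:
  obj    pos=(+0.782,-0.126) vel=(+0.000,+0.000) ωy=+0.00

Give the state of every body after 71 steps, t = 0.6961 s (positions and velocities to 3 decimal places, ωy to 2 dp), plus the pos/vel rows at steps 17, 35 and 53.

State at t = 0.6961 s:
  obj    pos=(+1.877,-0.432) vel=(+3.146,-0.878) ωy=+51.83

Key-timestep trajectory:
   step    t(s)  obj.x    obj.z    obj.vx   obj.vz 
     17  0.1667   +0.845  -0.144  +0.754  -0.210
     35  0.3431   +1.048  -0.200  +1.551  -0.433
     53  0.5196   +1.392  -0.296  +2.349  -0.656


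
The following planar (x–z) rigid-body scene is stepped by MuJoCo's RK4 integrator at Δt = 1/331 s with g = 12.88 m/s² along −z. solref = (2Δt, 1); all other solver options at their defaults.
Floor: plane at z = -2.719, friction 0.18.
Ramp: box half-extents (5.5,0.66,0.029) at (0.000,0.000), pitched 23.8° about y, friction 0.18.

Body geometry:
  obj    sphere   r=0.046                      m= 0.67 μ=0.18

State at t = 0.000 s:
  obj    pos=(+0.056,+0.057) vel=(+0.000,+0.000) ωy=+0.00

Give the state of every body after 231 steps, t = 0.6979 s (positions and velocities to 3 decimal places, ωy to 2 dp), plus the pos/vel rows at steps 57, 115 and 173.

State at t = 0.6979 s:
  obj    pos=(+0.883,-0.308) vel=(+2.371,-1.046) ωy=+56.31

Key-timestep trajectory:
   step    t(s)  obj.x    obj.z    obj.vx   obj.vz 
     57  0.1722   +0.106  +0.035  +0.585  -0.258
    115  0.3474   +0.261  -0.033  +1.180  -0.521
    173  0.5227   +0.520  -0.147  +1.776  -0.783


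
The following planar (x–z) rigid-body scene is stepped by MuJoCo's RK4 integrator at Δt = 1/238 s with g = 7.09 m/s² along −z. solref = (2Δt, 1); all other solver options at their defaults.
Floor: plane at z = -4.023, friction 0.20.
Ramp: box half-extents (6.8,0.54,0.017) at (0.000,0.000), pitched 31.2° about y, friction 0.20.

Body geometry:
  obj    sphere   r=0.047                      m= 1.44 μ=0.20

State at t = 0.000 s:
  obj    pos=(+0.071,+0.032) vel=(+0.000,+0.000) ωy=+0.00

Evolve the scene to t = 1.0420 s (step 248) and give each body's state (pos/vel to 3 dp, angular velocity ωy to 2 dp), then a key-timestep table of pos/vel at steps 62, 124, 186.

State at t = 1.0420 s:
  obj    pos=(+1.289,-0.706) vel=(+2.338,-1.416) ωy=+58.15

Key-timestep trajectory:
   step    t(s)  obj.x    obj.z    obj.vx   obj.vz 
     62  0.2605   +0.147  -0.014  +0.585  -0.354
    124  0.5210   +0.376  -0.153  +1.169  -0.708
    186  0.7815   +0.756  -0.383  +1.754  -1.062


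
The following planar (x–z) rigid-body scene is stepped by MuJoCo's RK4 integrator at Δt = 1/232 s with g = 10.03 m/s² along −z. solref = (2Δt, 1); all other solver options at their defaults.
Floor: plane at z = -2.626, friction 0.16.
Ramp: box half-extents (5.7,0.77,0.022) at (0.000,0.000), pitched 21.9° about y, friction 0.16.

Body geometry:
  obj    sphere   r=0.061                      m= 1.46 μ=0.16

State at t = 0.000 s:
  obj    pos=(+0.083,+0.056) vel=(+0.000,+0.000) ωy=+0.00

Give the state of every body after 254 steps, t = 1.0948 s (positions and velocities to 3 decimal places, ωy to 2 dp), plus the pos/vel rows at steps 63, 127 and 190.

State at t = 1.0948 s:
  obj    pos=(+1.569,-0.541) vel=(+2.715,-1.091) ωy=+47.95

Key-timestep trajectory:
   step    t(s)  obj.x    obj.z    obj.vx   obj.vz 
     63  0.2716   +0.174  +0.019  +0.673  -0.271
    127  0.5474   +0.455  -0.093  +1.357  -0.546
    190  0.8190   +0.915  -0.278  +2.031  -0.816


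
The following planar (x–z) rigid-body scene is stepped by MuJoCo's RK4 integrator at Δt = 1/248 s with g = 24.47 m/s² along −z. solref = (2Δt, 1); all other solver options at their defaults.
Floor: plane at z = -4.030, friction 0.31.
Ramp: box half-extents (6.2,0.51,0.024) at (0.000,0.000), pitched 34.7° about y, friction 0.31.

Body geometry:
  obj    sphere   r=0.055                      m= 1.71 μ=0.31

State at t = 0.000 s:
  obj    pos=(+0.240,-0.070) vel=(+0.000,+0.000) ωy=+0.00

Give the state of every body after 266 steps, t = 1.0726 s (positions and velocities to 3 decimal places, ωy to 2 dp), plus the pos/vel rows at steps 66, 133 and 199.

State at t = 1.0726 s:
  obj    pos=(+4.946,-3.329) vel=(+8.775,-6.076) ωy=+194.01

Key-timestep trajectory:
   step    t(s)  obj.x    obj.z    obj.vx   obj.vz 
     66  0.2661   +0.530  -0.271  +2.178  -1.508
    133  0.5363   +1.417  -0.885  +4.388  -3.038
    199  0.8024   +2.874  -1.894  +6.565  -4.546


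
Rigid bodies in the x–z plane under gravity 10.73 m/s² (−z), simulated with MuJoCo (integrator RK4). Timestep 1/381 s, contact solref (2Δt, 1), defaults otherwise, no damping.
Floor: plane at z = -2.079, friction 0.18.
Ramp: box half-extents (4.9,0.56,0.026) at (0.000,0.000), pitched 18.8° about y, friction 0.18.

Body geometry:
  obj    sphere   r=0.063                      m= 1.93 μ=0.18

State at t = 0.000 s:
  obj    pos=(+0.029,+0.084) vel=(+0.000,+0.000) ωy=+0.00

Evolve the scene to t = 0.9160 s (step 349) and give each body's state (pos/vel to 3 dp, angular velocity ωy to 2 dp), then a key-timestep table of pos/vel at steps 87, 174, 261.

State at t = 0.9160 s:
  obj    pos=(+1.010,-0.250) vel=(+2.142,-0.729) ωy=+35.91

Key-timestep trajectory:
   step    t(s)  obj.x    obj.z    obj.vx   obj.vz 
     87  0.2283   +0.090  +0.063  +0.534  -0.182
    174  0.4567   +0.273  +0.001  +1.068  -0.364
    261  0.6850   +0.578  -0.103  +1.602  -0.545


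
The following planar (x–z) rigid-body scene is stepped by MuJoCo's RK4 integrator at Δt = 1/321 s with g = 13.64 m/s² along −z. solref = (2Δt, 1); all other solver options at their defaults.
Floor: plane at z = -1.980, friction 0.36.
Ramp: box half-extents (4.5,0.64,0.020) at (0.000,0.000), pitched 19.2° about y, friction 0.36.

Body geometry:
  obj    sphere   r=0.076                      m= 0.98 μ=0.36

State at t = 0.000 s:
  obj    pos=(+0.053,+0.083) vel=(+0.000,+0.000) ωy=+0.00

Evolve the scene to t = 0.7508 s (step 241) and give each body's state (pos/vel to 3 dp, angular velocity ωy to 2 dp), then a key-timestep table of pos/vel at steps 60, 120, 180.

State at t = 0.7508 s:
  obj    pos=(+0.906,-0.214) vel=(+2.272,-0.791) ωy=+31.65

Key-timestep trajectory:
   step    t(s)  obj.x    obj.z    obj.vx   obj.vz 
     60  0.1869   +0.106  +0.065  +0.566  -0.197
    120  0.3738   +0.265  +0.010  +1.131  -0.394
    180  0.5607   +0.529  -0.083  +1.697  -0.591


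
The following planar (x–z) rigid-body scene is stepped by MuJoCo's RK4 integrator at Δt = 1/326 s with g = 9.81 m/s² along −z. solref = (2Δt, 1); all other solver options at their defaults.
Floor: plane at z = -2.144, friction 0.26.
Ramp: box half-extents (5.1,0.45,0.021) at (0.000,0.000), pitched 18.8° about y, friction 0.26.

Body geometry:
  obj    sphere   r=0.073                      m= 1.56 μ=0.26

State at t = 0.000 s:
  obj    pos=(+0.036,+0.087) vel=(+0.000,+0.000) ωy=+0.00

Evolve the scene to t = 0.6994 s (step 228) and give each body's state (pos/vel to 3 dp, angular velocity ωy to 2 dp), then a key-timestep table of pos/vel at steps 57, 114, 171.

State at t = 0.6994 s:
  obj    pos=(+0.559,-0.091) vel=(+1.495,-0.509) ωy=+21.63

Key-timestep trajectory:
   step    t(s)  obj.x    obj.z    obj.vx   obj.vz 
     57  0.1748   +0.069  +0.076  +0.374  -0.127
    114  0.3497   +0.167  +0.043  +0.748  -0.255
    171  0.5245   +0.330  -0.013  +1.121  -0.382


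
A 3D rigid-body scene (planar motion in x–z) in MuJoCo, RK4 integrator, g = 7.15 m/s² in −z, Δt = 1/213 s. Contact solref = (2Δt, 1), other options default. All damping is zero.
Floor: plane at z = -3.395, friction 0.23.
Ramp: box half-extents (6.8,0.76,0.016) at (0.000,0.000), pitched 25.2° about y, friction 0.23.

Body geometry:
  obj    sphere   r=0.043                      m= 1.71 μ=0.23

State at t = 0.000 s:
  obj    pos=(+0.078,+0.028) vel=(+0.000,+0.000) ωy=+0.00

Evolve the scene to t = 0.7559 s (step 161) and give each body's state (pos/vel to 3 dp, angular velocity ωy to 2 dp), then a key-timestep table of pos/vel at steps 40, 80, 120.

State at t = 0.7559 s:
  obj    pos=(+0.640,-0.236) vel=(+1.487,-0.700) ωy=+38.21

Key-timestep trajectory:
   step    t(s)  obj.x    obj.z    obj.vx   obj.vz 
     40  0.1878   +0.113  +0.012  +0.370  -0.174
     80  0.3756   +0.217  -0.037  +0.739  -0.348
    120  0.5634   +0.390  -0.119  +1.109  -0.522


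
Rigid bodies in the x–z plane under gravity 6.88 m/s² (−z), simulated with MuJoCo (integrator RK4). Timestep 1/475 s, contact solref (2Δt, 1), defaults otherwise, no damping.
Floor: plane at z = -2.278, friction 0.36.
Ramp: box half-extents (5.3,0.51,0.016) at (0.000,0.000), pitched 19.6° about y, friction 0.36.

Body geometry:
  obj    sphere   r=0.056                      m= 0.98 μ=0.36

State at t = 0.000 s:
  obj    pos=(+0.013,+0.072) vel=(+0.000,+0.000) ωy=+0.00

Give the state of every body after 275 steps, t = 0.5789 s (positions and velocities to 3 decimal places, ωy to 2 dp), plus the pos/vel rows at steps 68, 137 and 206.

State at t = 0.5789 s:
  obj    pos=(+0.273,-0.021) vel=(+0.899,-0.320) ωy=+17.04

Key-timestep trajectory:
   step    t(s)  obj.x    obj.z    obj.vx   obj.vz 
     68  0.1432   +0.029  +0.066  +0.222  -0.079
    137  0.2884   +0.078  +0.049  +0.448  -0.160
    206  0.4337   +0.159  +0.020  +0.674  -0.240
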